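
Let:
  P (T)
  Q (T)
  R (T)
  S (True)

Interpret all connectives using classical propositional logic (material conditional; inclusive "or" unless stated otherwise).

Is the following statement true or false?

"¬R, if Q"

False

Values: Q=T, R=T.
This is Q -> ~R.

~R = ~T = F
Q -> ~R = T -> F = F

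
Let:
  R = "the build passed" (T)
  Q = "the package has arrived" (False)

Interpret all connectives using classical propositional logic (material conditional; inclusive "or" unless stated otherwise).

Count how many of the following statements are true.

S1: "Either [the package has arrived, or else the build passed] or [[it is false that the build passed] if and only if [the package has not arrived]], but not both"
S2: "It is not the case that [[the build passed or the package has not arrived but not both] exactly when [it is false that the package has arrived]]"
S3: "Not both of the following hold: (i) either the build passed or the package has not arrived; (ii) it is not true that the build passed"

S1: Parsed as (Q | R) xor (~R <-> ~Q)

Q | R = F | T = T
~R = ~T = F
~Q = ~F = T
~R <-> ~Q = F <-> T = F
(Q | R) xor (~R <-> ~Q) = T xor F = T
So S1 is true.

S2: This is ~((R xor ~Q) <-> ~Q).

~Q = ~F = T
R xor ~Q = T xor T = F
~Q = ~F = T
(R xor ~Q) <-> ~Q = F <-> T = F
~((R xor ~Q) <-> ~Q) = ~F = T
So S2 is true.

S3: In symbols: (R | ~Q) nand ~R

~Q = ~F = T
R | ~Q = T | T = T
~R = ~T = F
(R | ~Q) nand ~R = T nand F = T
So S3 is true.

Count: 3.

3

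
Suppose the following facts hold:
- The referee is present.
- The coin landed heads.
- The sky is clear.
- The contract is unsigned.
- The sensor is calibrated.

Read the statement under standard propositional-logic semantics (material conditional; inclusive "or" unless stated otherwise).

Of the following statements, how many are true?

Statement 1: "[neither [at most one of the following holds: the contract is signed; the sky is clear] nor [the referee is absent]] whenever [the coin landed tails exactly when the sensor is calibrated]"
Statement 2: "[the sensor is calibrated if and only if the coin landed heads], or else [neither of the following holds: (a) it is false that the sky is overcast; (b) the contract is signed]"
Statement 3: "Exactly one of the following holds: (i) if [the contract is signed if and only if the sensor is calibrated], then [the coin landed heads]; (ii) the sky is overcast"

3

Let V = "the coin landed heads" (T), D = "the sensor is calibrated" (T), N = "the contract is signed" (F), U = "the sky is overcast" (F), P = "the referee is present" (T).

Statement 1: Formalization: (~V <-> D) -> ((N nand ~U) nor ~P)

~V = ~T = F
~V <-> D = F <-> T = F
~U = ~F = T
N nand ~U = F nand T = T
~P = ~T = F
(N nand ~U) nor ~P = T nor F = F
(~V <-> D) -> ((N nand ~U) nor ~P) = F -> F = T
So Statement 1 is true.

Statement 2: In symbols: (D <-> V) | (~U nor N)

D <-> V = T <-> T = T
~U = ~F = T
~U nor N = T nor F = F
(D <-> V) | (~U nor N) = T | F = T
Hence Statement 2 is true.

Statement 3: This is ((N <-> D) -> V) xor U.

N <-> D = F <-> T = F
(N <-> D) -> V = F -> T = T
((N <-> D) -> V) xor U = T xor F = T
Thus Statement 3 is true.

3 of the 3 statements are true.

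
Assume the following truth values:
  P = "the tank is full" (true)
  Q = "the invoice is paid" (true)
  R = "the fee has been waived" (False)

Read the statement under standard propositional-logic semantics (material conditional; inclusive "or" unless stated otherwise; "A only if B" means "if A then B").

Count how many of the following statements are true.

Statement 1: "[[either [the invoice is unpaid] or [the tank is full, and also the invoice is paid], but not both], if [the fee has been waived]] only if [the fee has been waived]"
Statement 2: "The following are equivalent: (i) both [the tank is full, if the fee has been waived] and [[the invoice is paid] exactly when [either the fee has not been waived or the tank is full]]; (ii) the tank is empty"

Statement 1: Parsed as (R -> (not Q xor (P and Q))) -> R

not Q = not True = False
P and Q = True and True = True
not Q xor (P and Q) = False xor True = True
R -> (not Q xor (P and Q)) = False -> True = True
(R -> (not Q xor (P and Q))) -> R = True -> False = False
Thus Statement 1 is false.

Statement 2: Parsed as ((R -> P) and (Q iff (not R or P))) iff not P

R -> P = False -> True = True
not R = not False = True
not R or P = True or True = True
Q iff (not R or P) = True iff True = True
(R -> P) and (Q iff (not R or P)) = True and True = True
not P = not True = False
((R -> P) and (Q iff (not R or P))) iff not P = True iff False = False
Hence Statement 2 is false.

True statements: 0 (none).

0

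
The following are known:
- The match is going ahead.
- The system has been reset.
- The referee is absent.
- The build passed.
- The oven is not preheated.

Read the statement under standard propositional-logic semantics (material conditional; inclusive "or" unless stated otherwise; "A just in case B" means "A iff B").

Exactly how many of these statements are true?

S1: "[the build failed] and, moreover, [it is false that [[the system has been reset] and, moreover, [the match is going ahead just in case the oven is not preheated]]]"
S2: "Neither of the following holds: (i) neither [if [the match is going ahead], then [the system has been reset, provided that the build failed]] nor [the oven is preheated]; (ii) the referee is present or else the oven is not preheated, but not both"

0

Let S = "the build passed" (T), Q = "the system has been reset" (T), P = "the match is cancelled" (F), U = "the oven is preheated" (F), R = "the referee is present" (F).

S1: This is ~S & ~(Q & (~P <-> ~U)).

~S = ~T = F
~P = ~F = T
~U = ~F = T
~P <-> ~U = T <-> T = T
Q & (~P <-> ~U) = T & T = T
~(Q & (~P <-> ~U)) = ~T = F
~S & ~(Q & (~P <-> ~U)) = F & F = F
Hence S1 is false.

S2: Formalization: ((~P -> (~S -> Q)) nor U) nor (R xor ~U)

~P = ~F = T
~S = ~T = F
~S -> Q = F -> T = T
~P -> (~S -> Q) = T -> T = T
(~P -> (~S -> Q)) nor U = T nor F = F
~U = ~F = T
R xor ~U = F xor T = T
((~P -> (~S -> Q)) nor U) nor (R xor ~U) = F nor T = F
Hence S2 is false.

Count: 0.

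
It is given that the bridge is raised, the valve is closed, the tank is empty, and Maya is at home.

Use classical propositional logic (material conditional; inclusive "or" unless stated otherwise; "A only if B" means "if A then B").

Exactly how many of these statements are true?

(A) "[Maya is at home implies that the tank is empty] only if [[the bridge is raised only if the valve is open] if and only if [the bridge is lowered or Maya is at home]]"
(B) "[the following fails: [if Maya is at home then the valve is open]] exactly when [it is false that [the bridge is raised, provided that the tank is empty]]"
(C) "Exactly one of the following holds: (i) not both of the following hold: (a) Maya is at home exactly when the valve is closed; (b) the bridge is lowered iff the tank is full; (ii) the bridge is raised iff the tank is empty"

Let S = "Maya is at home" (True), R = "the tank is full" (False), P = "the bridge is raised" (True), Q = "the valve is open" (False).

(A): In symbols: (S -> not R) -> ((P -> Q) iff (not P or S))

not R = not False = True
S -> not R = True -> True = True
P -> Q = True -> False = False
not P = not True = False
not P or S = False or True = True
(P -> Q) iff (not P or S) = False iff True = False
(S -> not R) -> ((P -> Q) iff (not P or S)) = True -> False = False
So (A) is false.

(B): This is not (S -> Q) iff not (not R -> P).

S -> Q = True -> False = False
not (S -> Q) = not False = True
not R = not False = True
not R -> P = True -> True = True
not (not R -> P) = not True = False
not (S -> Q) iff not (not R -> P) = True iff False = False
Thus (B) is false.

(C): Parsed as ((S iff not Q) nand (not P iff R)) xor (P iff not R)

not Q = not False = True
S iff not Q = True iff True = True
not P = not True = False
not P iff R = False iff False = True
(S iff not Q) nand (not P iff R) = True nand True = False
not R = not False = True
P iff not R = True iff True = True
((S iff not Q) nand (not P iff R)) xor (P iff not R) = False xor True = True
Thus (C) is true.

True statements: 1.

1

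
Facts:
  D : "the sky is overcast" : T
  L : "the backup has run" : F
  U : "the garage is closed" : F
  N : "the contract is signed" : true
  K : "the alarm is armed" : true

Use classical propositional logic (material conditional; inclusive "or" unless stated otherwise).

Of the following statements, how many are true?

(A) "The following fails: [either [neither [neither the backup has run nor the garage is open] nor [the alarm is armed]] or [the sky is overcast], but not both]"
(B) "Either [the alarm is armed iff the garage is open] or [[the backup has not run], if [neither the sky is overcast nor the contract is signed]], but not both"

(A): Formalization: not (((L nor not U) nor K) xor D)

not U = not False = True
L nor not U = False nor True = False
(L nor not U) nor K = False nor True = False
((L nor not U) nor K) xor D = False xor True = True
not (((L nor not U) nor K) xor D) = not True = False
So (A) is false.

(B): Formalization: (K iff not U) xor ((D nor N) -> not L)

not U = not False = True
K iff not U = True iff True = True
D nor N = True nor True = False
not L = not False = True
(D nor N) -> not L = False -> True = True
(K iff not U) xor ((D nor N) -> not L) = True xor True = False
Hence (B) is false.

Count: 0.

0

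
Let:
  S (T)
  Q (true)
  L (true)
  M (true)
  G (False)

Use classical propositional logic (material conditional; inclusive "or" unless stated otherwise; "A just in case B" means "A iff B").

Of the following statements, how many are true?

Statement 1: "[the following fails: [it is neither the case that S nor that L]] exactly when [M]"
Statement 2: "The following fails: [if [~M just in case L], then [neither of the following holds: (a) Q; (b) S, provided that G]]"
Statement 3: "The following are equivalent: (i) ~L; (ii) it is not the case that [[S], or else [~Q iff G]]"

2

Statement 1: In symbols: ¬(S ↓ L) ↔ M

S ↓ L = T ↓ T = F
¬(S ↓ L) = ¬F = T
¬(S ↓ L) ↔ M = T ↔ T = T
Thus Statement 1 is true.

Statement 2: Formalization: ¬((¬M ↔ L) → (Q ↓ (G → S)))

¬M = ¬T = F
¬M ↔ L = F ↔ T = F
G → S = F → T = T
Q ↓ (G → S) = T ↓ T = F
(¬M ↔ L) → (Q ↓ (G → S)) = F → F = T
¬((¬M ↔ L) → (Q ↓ (G → S))) = ¬T = F
So Statement 2 is false.

Statement 3: Parsed as ¬L ↔ ¬(S ∨ (¬Q ↔ G))

¬L = ¬T = F
¬Q = ¬T = F
¬Q ↔ G = F ↔ F = T
S ∨ (¬Q ↔ G) = T ∨ T = T
¬(S ∨ (¬Q ↔ G)) = ¬T = F
¬L ↔ ¬(S ∨ (¬Q ↔ G)) = F ↔ F = T
Hence Statement 3 is true.

2 of the 3 statements are true (Statement 1, Statement 3).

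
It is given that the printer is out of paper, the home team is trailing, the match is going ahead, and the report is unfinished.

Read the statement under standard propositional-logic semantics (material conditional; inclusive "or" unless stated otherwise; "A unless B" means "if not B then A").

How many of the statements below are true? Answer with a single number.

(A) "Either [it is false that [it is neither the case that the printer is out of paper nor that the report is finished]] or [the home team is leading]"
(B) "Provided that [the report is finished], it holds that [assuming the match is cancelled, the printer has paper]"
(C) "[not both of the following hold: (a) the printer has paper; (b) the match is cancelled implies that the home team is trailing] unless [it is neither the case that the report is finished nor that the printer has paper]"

3

Let P = "the printer has paper" (F), S = "the report is finished" (F), Q = "the home team is leading" (F), R = "the match is cancelled" (F).

(A): Parsed as ¬(¬P ↓ S) ∨ Q

¬P = ¬F = T
¬P ↓ S = T ↓ F = F
¬(¬P ↓ S) = ¬F = T
¬(¬P ↓ S) ∨ Q = T ∨ F = T
Thus (A) is true.

(B): Parsed as S → (R → P)

R → P = F → F = T
S → (R → P) = F → T = T
Hence (B) is true.

(C): Parsed as (P ↑ (R → ¬Q)) ∨ (S ↓ P)

¬Q = ¬F = T
R → ¬Q = F → T = T
P ↑ (R → ¬Q) = F ↑ T = T
S ↓ P = F ↓ F = T
(P ↑ (R → ¬Q)) ∨ (S ↓ P) = T ∨ T = T
So (C) is true.

True statements: 3.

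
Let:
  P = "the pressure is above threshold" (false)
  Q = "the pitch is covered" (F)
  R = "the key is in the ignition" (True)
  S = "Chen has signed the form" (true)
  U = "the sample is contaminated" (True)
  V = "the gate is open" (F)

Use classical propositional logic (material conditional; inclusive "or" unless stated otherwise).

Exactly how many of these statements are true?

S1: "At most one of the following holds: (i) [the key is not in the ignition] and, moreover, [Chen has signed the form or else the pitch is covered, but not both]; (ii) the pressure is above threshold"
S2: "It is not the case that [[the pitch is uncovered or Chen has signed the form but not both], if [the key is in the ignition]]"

S1: In symbols: (not R and (S xor Q)) nand P

not R = not True = False
S xor Q = True xor False = True
not R and (S xor Q) = False and True = False
(not R and (S xor Q)) nand P = False nand False = True
So S1 is true.

S2: This is not (R -> (not Q xor S)).

not Q = not False = True
not Q xor S = True xor True = False
R -> (not Q xor S) = True -> False = False
not (R -> (not Q xor S)) = not False = True
Hence S2 is true.

2 of the 2 statements are true (S1, S2).

2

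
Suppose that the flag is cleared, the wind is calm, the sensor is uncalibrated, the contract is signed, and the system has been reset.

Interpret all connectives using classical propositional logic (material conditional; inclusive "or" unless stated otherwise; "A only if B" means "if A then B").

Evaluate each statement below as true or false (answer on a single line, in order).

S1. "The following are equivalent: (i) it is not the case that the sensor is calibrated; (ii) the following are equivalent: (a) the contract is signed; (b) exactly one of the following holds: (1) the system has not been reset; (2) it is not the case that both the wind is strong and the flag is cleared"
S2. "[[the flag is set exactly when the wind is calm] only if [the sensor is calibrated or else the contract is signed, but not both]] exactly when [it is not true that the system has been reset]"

Let D = "the sensor is calibrated" (False), M = "the contract is signed" (True), G = "the system has been reset" (True), S = "the wind is strong" (False), P = "the flag is set" (False).

S1: In symbols: not D iff (M iff (not G xor (S nand not P)))

not D = not False = True
not G = not True = False
not P = not False = True
S nand not P = False nand True = True
not G xor (S nand not P) = False xor True = True
M iff (not G xor (S nand not P)) = True iff True = True
not D iff (M iff (not G xor (S nand not P))) = True iff True = True
Thus S1 is true.

S2: Formalization: ((P iff not S) -> (D xor M)) iff not G

not S = not False = True
P iff not S = False iff True = False
D xor M = False xor True = True
(P iff not S) -> (D xor M) = False -> True = True
not G = not True = False
((P iff not S) -> (D xor M)) iff not G = True iff False = False
Hence S2 is false.

S1 True, S2 False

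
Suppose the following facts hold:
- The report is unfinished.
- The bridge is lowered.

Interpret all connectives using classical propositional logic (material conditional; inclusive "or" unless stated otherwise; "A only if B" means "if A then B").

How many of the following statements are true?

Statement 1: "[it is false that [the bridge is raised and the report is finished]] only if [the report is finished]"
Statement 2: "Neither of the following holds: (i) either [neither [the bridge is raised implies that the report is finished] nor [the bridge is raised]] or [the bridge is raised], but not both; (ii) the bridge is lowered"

Let Q = "the bridge is raised" (F), P = "the report is finished" (F).

Statement 1: This is ¬(Q ∧ P) → P.

Q ∧ P = F ∧ F = F
¬(Q ∧ P) = ¬F = T
¬(Q ∧ P) → P = T → F = F
Hence Statement 1 is false.

Statement 2: In symbols: (((Q → P) ↓ Q) ⊕ Q) ↓ ¬Q

Q → P = F → F = T
(Q → P) ↓ Q = T ↓ F = F
((Q → P) ↓ Q) ⊕ Q = F ⊕ F = F
¬Q = ¬F = T
(((Q → P) ↓ Q) ⊕ Q) ↓ ¬Q = F ↓ T = F
Thus Statement 2 is false.

True statements: 0 (none).

0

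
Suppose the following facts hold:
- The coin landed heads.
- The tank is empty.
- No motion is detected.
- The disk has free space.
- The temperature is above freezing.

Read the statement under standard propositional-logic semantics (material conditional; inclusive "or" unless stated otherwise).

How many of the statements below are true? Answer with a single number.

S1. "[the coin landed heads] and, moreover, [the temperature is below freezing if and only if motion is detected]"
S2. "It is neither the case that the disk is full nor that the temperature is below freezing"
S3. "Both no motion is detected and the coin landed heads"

3

Let D = "the coin landed heads" (T), V = "the temperature is below freezing" (F), Q = "motion is detected" (F), K = "the disk is full" (F).

S1: Formalization: D & (V <-> Q)

V <-> Q = F <-> F = T
D & (V <-> Q) = T & T = T
Thus S1 is true.

S2: This is K nor V.

K nor V = F nor F = T
Hence S2 is true.

S3: This is ~Q & D.

~Q = ~F = T
~Q & D = T & T = T
Hence S3 is true.

Count: 3.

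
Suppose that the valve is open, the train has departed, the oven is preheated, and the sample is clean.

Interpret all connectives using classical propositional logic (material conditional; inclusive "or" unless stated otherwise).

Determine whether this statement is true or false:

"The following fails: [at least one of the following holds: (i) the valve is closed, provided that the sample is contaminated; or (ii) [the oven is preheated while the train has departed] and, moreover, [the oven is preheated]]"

Let N = "the sample is contaminated" (False), Q = "the valve is open" (True), L = "the oven is preheated" (True), H = "the train has departed" (True).
Formalization: not ((N -> not Q) or ((L and H) and L))

not Q = not True = False
N -> not Q = False -> False = True
L and H = True and True = True
(L and H) and L = True and True = True
(N -> not Q) or ((L and H) and L) = True or True = True
not ((N -> not Q) or ((L and H) and L)) = not True = False

False.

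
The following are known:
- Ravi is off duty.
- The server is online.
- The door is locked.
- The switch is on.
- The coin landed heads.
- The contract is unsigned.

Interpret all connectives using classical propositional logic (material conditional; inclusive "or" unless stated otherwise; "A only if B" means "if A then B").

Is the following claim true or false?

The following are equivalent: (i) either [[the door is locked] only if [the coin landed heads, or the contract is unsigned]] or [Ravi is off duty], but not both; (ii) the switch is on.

False.

Let R = "the door is locked" (T), U = "the coin landed heads" (T), V = "the contract is signed" (F), P = "Ravi is on call" (F), S = "the switch is on" (T).
Formalization: ((R → (U ∨ ¬V)) ⊕ ¬P) ↔ S

¬V = ¬F = T
U ∨ ¬V = T ∨ T = T
R → (U ∨ ¬V) = T → T = T
¬P = ¬F = T
(R → (U ∨ ¬V)) ⊕ ¬P = T ⊕ T = F
((R → (U ∨ ¬V)) ⊕ ¬P) ↔ S = F ↔ T = F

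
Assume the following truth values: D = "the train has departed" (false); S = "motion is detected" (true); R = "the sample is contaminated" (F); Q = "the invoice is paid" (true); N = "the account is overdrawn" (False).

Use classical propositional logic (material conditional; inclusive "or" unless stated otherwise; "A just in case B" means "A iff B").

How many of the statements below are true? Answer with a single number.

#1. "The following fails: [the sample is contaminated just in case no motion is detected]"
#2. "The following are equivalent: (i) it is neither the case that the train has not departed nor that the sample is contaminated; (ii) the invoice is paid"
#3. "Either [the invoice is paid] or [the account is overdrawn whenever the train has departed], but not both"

0

#1: In symbols: not (R iff not S)

not S = not True = False
R iff not S = False iff False = True
not (R iff not S) = not True = False
So #1 is false.

#2: Formalization: (not D nor R) iff Q

not D = not False = True
not D nor R = True nor False = False
(not D nor R) iff Q = False iff True = False
So #2 is false.

#3: This is Q xor (D -> N).

D -> N = False -> False = True
Q xor (D -> N) = True xor True = False
Thus #3 is false.

Count: 0.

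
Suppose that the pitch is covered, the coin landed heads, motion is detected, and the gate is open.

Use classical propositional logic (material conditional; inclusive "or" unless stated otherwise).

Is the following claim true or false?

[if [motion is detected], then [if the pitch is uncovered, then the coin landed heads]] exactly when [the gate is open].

True

Let W = "motion is detected" (T), S = "the pitch is covered" (T), U = "the coin landed heads" (T), N = "the gate is open" (T).
Formalization: (W -> (~S -> U)) <-> N

~S = ~T = F
~S -> U = F -> T = T
W -> (~S -> U) = T -> T = T
(W -> (~S -> U)) <-> N = T <-> T = T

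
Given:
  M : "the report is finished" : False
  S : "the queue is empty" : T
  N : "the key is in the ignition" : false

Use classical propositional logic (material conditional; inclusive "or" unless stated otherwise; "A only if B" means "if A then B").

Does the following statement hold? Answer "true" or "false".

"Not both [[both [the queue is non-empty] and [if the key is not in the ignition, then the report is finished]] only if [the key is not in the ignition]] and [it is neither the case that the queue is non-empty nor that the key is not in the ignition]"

true

In symbols: ((¬S ∧ (¬N → M)) → ¬N) ↑ (¬S ↓ ¬N)

¬S = ¬T = F
¬N = ¬F = T
¬N → M = T → F = F
¬S ∧ (¬N → M) = F ∧ F = F
¬N = ¬F = T
(¬S ∧ (¬N → M)) → ¬N = F → T = T
¬S = ¬T = F
¬N = ¬F = T
¬S ↓ ¬N = F ↓ T = F
((¬S ∧ (¬N → M)) → ¬N) ↑ (¬S ↓ ¬N) = T ↑ F = T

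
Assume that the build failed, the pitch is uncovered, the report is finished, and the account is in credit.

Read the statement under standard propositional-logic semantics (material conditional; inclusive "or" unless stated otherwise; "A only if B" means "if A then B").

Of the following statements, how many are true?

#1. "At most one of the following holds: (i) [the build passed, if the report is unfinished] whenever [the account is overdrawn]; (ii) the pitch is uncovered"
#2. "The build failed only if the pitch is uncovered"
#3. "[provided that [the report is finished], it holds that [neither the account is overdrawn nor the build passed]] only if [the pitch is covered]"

Let W = "the account is overdrawn" (False), P = "the report is finished" (True), R = "the build passed" (False), U = "the pitch is covered" (False).

#1: Parsed as (W -> (not P -> R)) nand not U

not P = not True = False
not P -> R = False -> False = True
W -> (not P -> R) = False -> True = True
not U = not False = True
(W -> (not P -> R)) nand not U = True nand True = False
Thus #1 is false.

#2: Formalization: not R -> not U

not R = not False = True
not U = not False = True
not R -> not U = True -> True = True
So #2 is true.

#3: Parsed as (P -> (W nor R)) -> U

W nor R = False nor False = True
P -> (W nor R) = True -> True = True
(P -> (W nor R)) -> U = True -> False = False
Thus #3 is false.

Count: 1.

1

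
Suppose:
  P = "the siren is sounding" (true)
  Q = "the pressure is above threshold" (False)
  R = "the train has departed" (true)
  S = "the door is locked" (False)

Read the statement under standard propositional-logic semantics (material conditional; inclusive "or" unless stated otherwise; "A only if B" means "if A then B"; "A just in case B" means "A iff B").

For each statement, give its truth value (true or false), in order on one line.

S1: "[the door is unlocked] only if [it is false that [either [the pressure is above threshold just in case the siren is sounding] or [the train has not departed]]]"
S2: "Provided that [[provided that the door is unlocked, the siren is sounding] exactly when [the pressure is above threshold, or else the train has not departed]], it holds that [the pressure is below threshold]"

S1 true; S2 true

S1: In symbols: ~S -> ~((Q <-> P) | ~R)

~S = ~F = T
Q <-> P = F <-> T = F
~R = ~T = F
(Q <-> P) | ~R = F | F = F
~((Q <-> P) | ~R) = ~F = T
~S -> ~((Q <-> P) | ~R) = T -> T = T
Hence S1 is true.

S2: Formalization: ((~S -> P) <-> (Q | ~R)) -> ~Q

~S = ~F = T
~S -> P = T -> T = T
~R = ~T = F
Q | ~R = F | F = F
(~S -> P) <-> (Q | ~R) = T <-> F = F
~Q = ~F = T
((~S -> P) <-> (Q | ~R)) -> ~Q = F -> T = T
Hence S2 is true.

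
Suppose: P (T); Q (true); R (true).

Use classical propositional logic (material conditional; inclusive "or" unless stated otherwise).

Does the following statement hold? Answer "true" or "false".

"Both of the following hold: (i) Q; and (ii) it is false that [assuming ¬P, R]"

Values: Q=True, P=True, R=True.
In symbols: Q and not (not P -> R)

not P = not True = False
not P -> R = False -> True = True
not (not P -> R) = not True = False
Q and not (not P -> R) = True and False = False

False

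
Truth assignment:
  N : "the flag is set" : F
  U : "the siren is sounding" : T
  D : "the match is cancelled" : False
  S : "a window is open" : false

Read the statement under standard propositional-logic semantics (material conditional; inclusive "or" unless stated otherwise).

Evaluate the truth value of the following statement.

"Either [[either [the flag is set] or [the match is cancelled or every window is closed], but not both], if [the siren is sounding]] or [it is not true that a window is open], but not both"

In symbols: (U -> (N xor (D | ~S))) xor ~S

~S = ~F = T
D | ~S = F | T = T
N xor (D | ~S) = F xor T = T
U -> (N xor (D | ~S)) = T -> T = T
~S = ~F = T
(U -> (N xor (D | ~S))) xor ~S = T xor T = F

False.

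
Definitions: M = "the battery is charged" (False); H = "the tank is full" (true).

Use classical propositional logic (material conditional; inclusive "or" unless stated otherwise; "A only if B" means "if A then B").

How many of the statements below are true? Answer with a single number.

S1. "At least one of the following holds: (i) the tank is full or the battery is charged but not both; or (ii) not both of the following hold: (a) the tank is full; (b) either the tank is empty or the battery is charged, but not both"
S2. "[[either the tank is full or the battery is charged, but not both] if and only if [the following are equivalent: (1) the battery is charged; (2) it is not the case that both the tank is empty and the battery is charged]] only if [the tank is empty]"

S1: In symbols: (H xor M) or (H nand (not H xor M))

H xor M = True xor False = True
not H = not True = False
not H xor M = False xor False = False
H nand (not H xor M) = True nand False = True
(H xor M) or (H nand (not H xor M)) = True or True = True
Hence S1 is true.

S2: Formalization: ((H xor M) iff (M iff (not H nand M))) -> not H

H xor M = True xor False = True
not H = not True = False
not H nand M = False nand False = True
M iff (not H nand M) = False iff True = False
(H xor M) iff (M iff (not H nand M)) = True iff False = False
not H = not True = False
((H xor M) iff (M iff (not H nand M))) -> not H = False -> False = True
So S2 is true.

True statements: 2 (S1, S2).

2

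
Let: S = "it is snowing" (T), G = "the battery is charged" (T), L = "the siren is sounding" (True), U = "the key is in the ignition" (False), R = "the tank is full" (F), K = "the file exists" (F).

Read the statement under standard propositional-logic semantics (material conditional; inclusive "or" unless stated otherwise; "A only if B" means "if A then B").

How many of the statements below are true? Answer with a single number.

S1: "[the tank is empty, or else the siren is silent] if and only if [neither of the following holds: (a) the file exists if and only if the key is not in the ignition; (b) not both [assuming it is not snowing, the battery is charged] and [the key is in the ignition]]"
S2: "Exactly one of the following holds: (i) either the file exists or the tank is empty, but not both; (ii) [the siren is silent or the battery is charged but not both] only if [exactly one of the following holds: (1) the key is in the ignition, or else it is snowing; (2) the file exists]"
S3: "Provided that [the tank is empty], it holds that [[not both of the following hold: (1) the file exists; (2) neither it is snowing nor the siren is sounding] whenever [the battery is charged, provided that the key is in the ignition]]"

S1: This is (not R or not L) iff ((K iff not U) nor ((not S -> G) nand U)).

not R = not False = True
not L = not True = False
not R or not L = True or False = True
not U = not False = True
K iff not U = False iff True = False
not S = not True = False
not S -> G = False -> True = True
(not S -> G) nand U = True nand False = True
(K iff not U) nor ((not S -> G) nand U) = False nor True = False
(not R or not L) iff ((K iff not U) nor ((not S -> G) nand U)) = True iff False = False
So S1 is false.

S2: Formalization: (K xor not R) xor ((not L xor G) -> ((U or S) xor K))

not R = not False = True
K xor not R = False xor True = True
not L = not True = False
not L xor G = False xor True = True
U or S = False or True = True
(U or S) xor K = True xor False = True
(not L xor G) -> ((U or S) xor K) = True -> True = True
(K xor not R) xor ((not L xor G) -> ((U or S) xor K)) = True xor True = False
So S2 is false.

S3: This is not R -> ((U -> G) -> (K nand (S nor L))).

not R = not False = True
U -> G = False -> True = True
S nor L = True nor True = False
K nand (S nor L) = False nand False = True
(U -> G) -> (K nand (S nor L)) = True -> True = True
not R -> ((U -> G) -> (K nand (S nor L))) = True -> True = True
So S3 is true.

Count: 1.

1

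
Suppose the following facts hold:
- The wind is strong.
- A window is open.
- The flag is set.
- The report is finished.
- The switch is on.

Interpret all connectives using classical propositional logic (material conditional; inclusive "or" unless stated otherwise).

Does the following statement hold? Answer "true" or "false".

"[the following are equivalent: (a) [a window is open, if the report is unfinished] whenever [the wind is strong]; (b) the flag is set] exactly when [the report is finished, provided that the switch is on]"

true

Let U = "the wind is strong" (T), D = "the report is finished" (T), M = "a window is open" (T), K = "the flag is set" (T), W = "the switch is on" (T).
In symbols: ((U → (¬D → M)) ↔ K) ↔ (W → D)

¬D = ¬T = F
¬D → M = F → T = T
U → (¬D → M) = T → T = T
(U → (¬D → M)) ↔ K = T ↔ T = T
W → D = T → T = T
((U → (¬D → M)) ↔ K) ↔ (W → D) = T ↔ T = T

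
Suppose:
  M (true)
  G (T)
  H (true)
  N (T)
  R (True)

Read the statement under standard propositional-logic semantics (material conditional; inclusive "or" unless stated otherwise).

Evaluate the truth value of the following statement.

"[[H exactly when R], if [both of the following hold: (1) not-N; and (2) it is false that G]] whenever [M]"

The statement is true.

In symbols: M → ((¬N ∧ ¬G) → (H ↔ R))

¬N = ¬T = F
¬G = ¬T = F
¬N ∧ ¬G = F ∧ F = F
H ↔ R = T ↔ T = T
(¬N ∧ ¬G) → (H ↔ R) = F → T = T
M → ((¬N ∧ ¬G) → (H ↔ R)) = T → T = T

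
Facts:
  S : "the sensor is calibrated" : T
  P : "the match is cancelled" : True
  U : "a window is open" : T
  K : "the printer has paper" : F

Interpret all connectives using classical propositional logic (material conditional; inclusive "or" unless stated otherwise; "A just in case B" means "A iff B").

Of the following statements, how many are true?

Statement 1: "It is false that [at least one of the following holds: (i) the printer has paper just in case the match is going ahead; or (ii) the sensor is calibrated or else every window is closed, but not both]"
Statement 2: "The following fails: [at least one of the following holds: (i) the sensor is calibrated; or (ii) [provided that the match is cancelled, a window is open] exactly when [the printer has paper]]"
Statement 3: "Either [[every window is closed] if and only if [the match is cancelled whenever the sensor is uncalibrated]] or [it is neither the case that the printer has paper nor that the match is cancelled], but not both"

Statement 1: Formalization: ¬((K ↔ ¬P) ∨ (S ⊕ ¬U))

¬P = ¬T = F
K ↔ ¬P = F ↔ F = T
¬U = ¬T = F
S ⊕ ¬U = T ⊕ F = T
(K ↔ ¬P) ∨ (S ⊕ ¬U) = T ∨ T = T
¬((K ↔ ¬P) ∨ (S ⊕ ¬U)) = ¬T = F
So Statement 1 is false.

Statement 2: Parsed as ¬(S ∨ ((P → U) ↔ K))

P → U = T → T = T
(P → U) ↔ K = T ↔ F = F
S ∨ ((P → U) ↔ K) = T ∨ F = T
¬(S ∨ ((P → U) ↔ K)) = ¬T = F
So Statement 2 is false.

Statement 3: In symbols: (¬U ↔ (¬S → P)) ⊕ (K ↓ P)

¬U = ¬T = F
¬S = ¬T = F
¬S → P = F → T = T
¬U ↔ (¬S → P) = F ↔ T = F
K ↓ P = F ↓ T = F
(¬U ↔ (¬S → P)) ⊕ (K ↓ P) = F ⊕ F = F
So Statement 3 is false.

True statements: 0 (none).

0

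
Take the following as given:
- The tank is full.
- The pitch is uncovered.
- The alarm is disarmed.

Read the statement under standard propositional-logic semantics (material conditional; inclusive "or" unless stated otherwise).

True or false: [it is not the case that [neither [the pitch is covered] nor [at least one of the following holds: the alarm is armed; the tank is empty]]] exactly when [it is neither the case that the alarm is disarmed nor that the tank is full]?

True

Let Q = "the pitch is covered" (F), R = "the alarm is armed" (F), P = "the tank is full" (T).
Parsed as ~(Q nor (R | ~P)) <-> (~R nor P)

~P = ~T = F
R | ~P = F | F = F
Q nor (R | ~P) = F nor F = T
~(Q nor (R | ~P)) = ~T = F
~R = ~F = T
~R nor P = T nor T = F
~(Q nor (R | ~P)) <-> (~R nor P) = F <-> F = T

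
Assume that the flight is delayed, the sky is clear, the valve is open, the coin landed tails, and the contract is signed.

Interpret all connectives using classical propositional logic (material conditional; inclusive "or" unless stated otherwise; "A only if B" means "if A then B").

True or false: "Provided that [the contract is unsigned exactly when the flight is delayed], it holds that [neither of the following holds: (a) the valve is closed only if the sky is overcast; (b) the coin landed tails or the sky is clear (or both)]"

true

Let U = "the contract is signed" (T), P = "the flight is delayed" (T), R = "the valve is open" (T), Q = "the sky is overcast" (F), S = "the coin landed heads" (F).
In symbols: (~U <-> P) -> ((~R -> Q) nor (~S | ~Q))

~U = ~T = F
~U <-> P = F <-> T = F
~R = ~T = F
~R -> Q = F -> F = T
~S = ~F = T
~Q = ~F = T
~S | ~Q = T | T = T
(~R -> Q) nor (~S | ~Q) = T nor T = F
(~U <-> P) -> ((~R -> Q) nor (~S | ~Q)) = F -> F = T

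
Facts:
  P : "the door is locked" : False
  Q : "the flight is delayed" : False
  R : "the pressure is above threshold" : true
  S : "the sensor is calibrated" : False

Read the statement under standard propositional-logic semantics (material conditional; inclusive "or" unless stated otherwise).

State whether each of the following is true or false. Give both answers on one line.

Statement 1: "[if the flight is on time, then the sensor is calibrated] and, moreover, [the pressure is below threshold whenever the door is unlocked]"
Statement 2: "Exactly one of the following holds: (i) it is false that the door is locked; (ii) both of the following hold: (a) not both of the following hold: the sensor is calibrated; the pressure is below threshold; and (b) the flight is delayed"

Statement 1 false; Statement 2 true

Statement 1: This is (¬Q → S) ∧ (¬P → ¬R).

¬Q = ¬F = T
¬Q → S = T → F = F
¬P = ¬F = T
¬R = ¬T = F
¬P → ¬R = T → F = F
(¬Q → S) ∧ (¬P → ¬R) = F ∧ F = F
Hence Statement 1 is false.

Statement 2: Formalization: ¬P ⊕ ((S ↑ ¬R) ∧ Q)

¬P = ¬F = T
¬R = ¬T = F
S ↑ ¬R = F ↑ F = T
(S ↑ ¬R) ∧ Q = T ∧ F = F
¬P ⊕ ((S ↑ ¬R) ∧ Q) = T ⊕ F = T
So Statement 2 is true.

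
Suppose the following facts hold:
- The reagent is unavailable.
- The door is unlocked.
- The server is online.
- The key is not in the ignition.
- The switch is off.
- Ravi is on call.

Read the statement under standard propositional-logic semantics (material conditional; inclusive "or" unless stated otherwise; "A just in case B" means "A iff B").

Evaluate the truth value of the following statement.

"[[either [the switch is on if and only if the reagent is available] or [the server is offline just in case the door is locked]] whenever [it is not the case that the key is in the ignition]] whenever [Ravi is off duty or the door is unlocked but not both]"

Let G = "Ravi is on call" (T), U = "the door is locked" (F), H = "the key is in the ignition" (F), P = "the switch is on" (F), Q = "the reagent is available" (F), N = "the server is online" (T).
Formalization: (~G xor ~U) -> (~H -> ((P <-> Q) | (~N <-> U)))

~G = ~T = F
~U = ~F = T
~G xor ~U = F xor T = T
~H = ~F = T
P <-> Q = F <-> F = T
~N = ~T = F
~N <-> U = F <-> F = T
(P <-> Q) | (~N <-> U) = T | T = T
~H -> ((P <-> Q) | (~N <-> U)) = T -> T = T
(~G xor ~U) -> (~H -> ((P <-> Q) | (~N <-> U))) = T -> T = T

True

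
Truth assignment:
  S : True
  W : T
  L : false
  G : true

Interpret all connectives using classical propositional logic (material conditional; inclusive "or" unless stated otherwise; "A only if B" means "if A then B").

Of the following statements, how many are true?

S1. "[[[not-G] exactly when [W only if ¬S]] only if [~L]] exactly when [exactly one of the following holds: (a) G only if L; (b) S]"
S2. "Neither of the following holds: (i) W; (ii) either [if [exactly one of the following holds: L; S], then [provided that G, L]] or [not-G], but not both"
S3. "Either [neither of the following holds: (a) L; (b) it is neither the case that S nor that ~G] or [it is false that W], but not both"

2

S1: Parsed as ((¬G ↔ (W → ¬S)) → ¬L) ↔ ((G → L) ⊕ S)

¬G = ¬T = F
¬S = ¬T = F
W → ¬S = T → F = F
¬G ↔ (W → ¬S) = F ↔ F = T
¬L = ¬F = T
(¬G ↔ (W → ¬S)) → ¬L = T → T = T
G → L = T → F = F
(G → L) ⊕ S = F ⊕ T = T
((¬G ↔ (W → ¬S)) → ¬L) ↔ ((G → L) ⊕ S) = T ↔ T = T
So S1 is true.

S2: In symbols: W ↓ (((L ⊕ S) → (G → L)) ⊕ ¬G)

L ⊕ S = F ⊕ T = T
G → L = T → F = F
(L ⊕ S) → (G → L) = T → F = F
¬G = ¬T = F
((L ⊕ S) → (G → L)) ⊕ ¬G = F ⊕ F = F
W ↓ (((L ⊕ S) → (G → L)) ⊕ ¬G) = T ↓ F = F
Thus S2 is false.

S3: Parsed as (L ↓ (S ↓ ¬G)) ⊕ ¬W

¬G = ¬T = F
S ↓ ¬G = T ↓ F = F
L ↓ (S ↓ ¬G) = F ↓ F = T
¬W = ¬T = F
(L ↓ (S ↓ ¬G)) ⊕ ¬W = T ⊕ F = T
Hence S3 is true.

Count: 2.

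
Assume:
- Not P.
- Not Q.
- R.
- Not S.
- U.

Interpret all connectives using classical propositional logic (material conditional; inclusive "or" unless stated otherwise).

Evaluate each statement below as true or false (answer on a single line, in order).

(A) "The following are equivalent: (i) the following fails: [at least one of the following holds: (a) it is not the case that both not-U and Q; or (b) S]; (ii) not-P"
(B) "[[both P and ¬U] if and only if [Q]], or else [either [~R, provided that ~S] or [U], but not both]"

(A) false / (B) true

(A): Parsed as ~((~U nand Q) | S) <-> ~P

~U = ~T = F
~U nand Q = F nand F = T
(~U nand Q) | S = T | F = T
~((~U nand Q) | S) = ~T = F
~P = ~F = T
~((~U nand Q) | S) <-> ~P = F <-> T = F
So (A) is false.

(B): Parsed as ((P & ~U) <-> Q) | ((~S -> ~R) xor U)

~U = ~T = F
P & ~U = F & F = F
(P & ~U) <-> Q = F <-> F = T
~S = ~F = T
~R = ~T = F
~S -> ~R = T -> F = F
(~S -> ~R) xor U = F xor T = T
((P & ~U) <-> Q) | ((~S -> ~R) xor U) = T | T = T
So (B) is true.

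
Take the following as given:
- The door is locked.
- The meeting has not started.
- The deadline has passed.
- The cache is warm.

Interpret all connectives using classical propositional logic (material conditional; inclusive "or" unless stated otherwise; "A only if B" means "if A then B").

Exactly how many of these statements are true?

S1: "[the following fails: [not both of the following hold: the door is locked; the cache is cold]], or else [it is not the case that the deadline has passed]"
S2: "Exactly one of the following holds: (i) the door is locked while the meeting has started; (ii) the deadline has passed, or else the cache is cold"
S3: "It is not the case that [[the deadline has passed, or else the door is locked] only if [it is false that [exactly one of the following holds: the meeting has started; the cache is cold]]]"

1

Let H = "the door is locked" (T), U = "the cache is warm" (T), M = "the deadline has passed" (T), R = "the meeting has started" (F).

S1: Parsed as ¬(H ↑ ¬U) ∨ ¬M

¬U = ¬T = F
H ↑ ¬U = T ↑ F = T
¬(H ↑ ¬U) = ¬T = F
¬M = ¬T = F
¬(H ↑ ¬U) ∨ ¬M = F ∨ F = F
Hence S1 is false.

S2: Formalization: (H ∧ R) ⊕ (M ∨ ¬U)

H ∧ R = T ∧ F = F
¬U = ¬T = F
M ∨ ¬U = T ∨ F = T
(H ∧ R) ⊕ (M ∨ ¬U) = F ⊕ T = T
Hence S2 is true.

S3: In symbols: ¬((M ∨ H) → ¬(R ⊕ ¬U))

M ∨ H = T ∨ T = T
¬U = ¬T = F
R ⊕ ¬U = F ⊕ F = F
¬(R ⊕ ¬U) = ¬F = T
(M ∨ H) → ¬(R ⊕ ¬U) = T → T = T
¬((M ∨ H) → ¬(R ⊕ ¬U)) = ¬T = F
So S3 is false.

True statements: 1.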